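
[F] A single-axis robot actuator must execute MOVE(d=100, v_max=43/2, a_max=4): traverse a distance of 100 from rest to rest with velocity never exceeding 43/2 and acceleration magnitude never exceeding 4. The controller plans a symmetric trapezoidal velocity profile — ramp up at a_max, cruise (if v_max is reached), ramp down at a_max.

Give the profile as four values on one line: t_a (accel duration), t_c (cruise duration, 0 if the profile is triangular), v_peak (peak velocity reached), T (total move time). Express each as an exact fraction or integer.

t_a=5 t_c=0 v_peak=20 T=10

(v_max)²/a_max = (43/2)²/4 = 1849/16
100 < 1849/16 ⇒ no cruise
v_peak = √(100·4) = √400 = 20
t_a = 20/4 = 5; t_c = 0
T = 2·5 = 10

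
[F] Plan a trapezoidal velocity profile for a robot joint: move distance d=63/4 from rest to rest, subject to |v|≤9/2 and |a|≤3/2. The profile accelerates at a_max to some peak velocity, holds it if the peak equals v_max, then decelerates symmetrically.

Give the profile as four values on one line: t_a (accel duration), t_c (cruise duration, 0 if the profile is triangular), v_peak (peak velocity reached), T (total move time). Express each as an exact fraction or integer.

v_max²/a_max = (9/2)²/(3/2) = 27/2
63/4 ≥ 27/2 → trapezoidal
t_a = (9/2)/(3/2) = 3; v_peak = 9/2
d_cruise = 63/4 − 27/2 = 9/4; t_c = (9/4)/(9/2) = 1/2
T = 2·3 + 1/2 = 13/2

t_a=3 t_c=1/2 v_peak=9/2 T=13/2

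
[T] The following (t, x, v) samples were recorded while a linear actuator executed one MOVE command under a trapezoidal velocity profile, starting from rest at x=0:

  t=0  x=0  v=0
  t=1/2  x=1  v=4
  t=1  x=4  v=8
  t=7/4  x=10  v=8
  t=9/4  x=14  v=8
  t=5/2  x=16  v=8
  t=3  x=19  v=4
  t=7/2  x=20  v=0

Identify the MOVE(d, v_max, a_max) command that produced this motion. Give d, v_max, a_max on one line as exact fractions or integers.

final state: t=7/2, x=20, v=0 → d = 20
a_max = (4−0)/(1/2−0) = 8
max v = 8 over t∈[1,5/2] → v_max = 8
check: 8·(1+3/2) = 20 ✓

d=20 v_max=8 a_max=8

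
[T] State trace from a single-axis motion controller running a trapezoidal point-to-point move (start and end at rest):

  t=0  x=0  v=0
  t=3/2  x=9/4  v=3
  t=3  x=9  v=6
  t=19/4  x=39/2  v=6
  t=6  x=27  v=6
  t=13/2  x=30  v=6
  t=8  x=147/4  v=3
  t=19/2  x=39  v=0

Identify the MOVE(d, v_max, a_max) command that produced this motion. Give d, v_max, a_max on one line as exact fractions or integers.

d=39 v_max=6 a_max=2

final state: t=19/2, x=39, v=0 → d = 39
a_max = (3−0)/(3/2−0) = 2
max v = 6 over t∈[3,13/2] → v_max = 6
check: 6·(3+7/2) = 39 ✓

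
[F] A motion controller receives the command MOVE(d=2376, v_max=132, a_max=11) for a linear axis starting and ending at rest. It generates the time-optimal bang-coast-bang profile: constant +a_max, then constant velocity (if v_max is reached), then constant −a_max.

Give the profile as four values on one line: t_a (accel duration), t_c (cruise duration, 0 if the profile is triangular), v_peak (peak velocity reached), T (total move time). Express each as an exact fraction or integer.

v_max²/a_max = 132²/11 = 1584
2376 ≥ 1584 ⇒ cruise phase
t_a = 132/11 = 12; v_peak = 132
d_cruise = 2376 − 1584 = 792; t_c = 792/132 = 6
T = 2·12 + 6 = 30

t_a=12 t_c=6 v_peak=132 T=30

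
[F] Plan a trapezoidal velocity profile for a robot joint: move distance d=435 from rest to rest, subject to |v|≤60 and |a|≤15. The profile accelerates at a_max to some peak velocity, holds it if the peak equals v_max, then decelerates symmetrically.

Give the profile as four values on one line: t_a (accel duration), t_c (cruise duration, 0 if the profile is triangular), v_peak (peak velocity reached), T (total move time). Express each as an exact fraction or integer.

v_max²/a_max = 60²/15 = 240
435 ≥ 240 ⇒ cruise phase
t_a = 60/15 = 4; v_peak = 60
d_cruise = 435 − 240 = 195; t_c = 195/60 = 13/4
T = 2·4 + 13/4 = 45/4

t_a=4 t_c=13/4 v_peak=60 T=45/4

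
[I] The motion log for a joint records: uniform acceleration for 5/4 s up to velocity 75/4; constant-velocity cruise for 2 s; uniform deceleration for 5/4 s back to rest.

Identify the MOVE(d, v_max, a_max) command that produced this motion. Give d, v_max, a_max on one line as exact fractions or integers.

d=975/16 v_max=75/4 a_max=15

a_max = (75/4)/(5/4) = 15
d_a = ½·75/4·5/4 = 375/32; d_c = 75/4·2 = 75/2
d = 2·375/32 + 75/2 = 975/16
t_c = 2 > 0 → v_max = v_peak = 75/4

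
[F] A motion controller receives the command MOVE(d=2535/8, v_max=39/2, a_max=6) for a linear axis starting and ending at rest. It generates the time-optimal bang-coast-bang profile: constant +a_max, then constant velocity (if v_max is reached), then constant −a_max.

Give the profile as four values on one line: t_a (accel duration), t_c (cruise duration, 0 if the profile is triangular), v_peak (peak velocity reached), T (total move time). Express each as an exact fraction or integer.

t_a=13/4 t_c=13 v_peak=39/2 T=39/2

v_max²/a_max = (39/2)²/6 = 507/8
2535/8 ≥ 507/8 ⇒ cruise phase
t_a = (39/2)/6 = 13/4; v_peak = 39/2
d_cruise = 2535/8 − 507/8 = 507/2; t_c = (507/2)/(39/2) = 13
T = 2·13/4 + 13 = 39/2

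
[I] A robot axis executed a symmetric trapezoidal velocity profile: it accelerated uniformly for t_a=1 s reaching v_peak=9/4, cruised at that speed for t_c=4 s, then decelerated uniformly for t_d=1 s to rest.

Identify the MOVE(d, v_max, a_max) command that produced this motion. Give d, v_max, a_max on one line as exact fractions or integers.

d=45/4 v_max=9/4 a_max=9/4

a_max = (9/4)/1 = 9/4
d_a = ½·9/4·1 = 9/8; d_c = 9/4·4 = 9
d = 2·9/8 + 9 = 45/4
t_c = 4 > 0 so v_max = 9/4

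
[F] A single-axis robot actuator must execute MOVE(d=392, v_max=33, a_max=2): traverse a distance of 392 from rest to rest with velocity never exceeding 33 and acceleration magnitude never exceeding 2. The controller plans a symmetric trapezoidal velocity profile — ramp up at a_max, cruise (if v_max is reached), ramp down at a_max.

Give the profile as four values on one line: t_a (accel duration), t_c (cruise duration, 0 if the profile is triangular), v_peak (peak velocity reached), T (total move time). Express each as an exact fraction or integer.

t_a=14 t_c=0 v_peak=28 T=28

vₘ²/aₘ = 33²/2 = 1089/2
392 < 1089/2 → triangular
v_peak = √(392·2) = √784 = 28
t_a = 28/2 = 14; t_c = 0
T = 2·14 = 28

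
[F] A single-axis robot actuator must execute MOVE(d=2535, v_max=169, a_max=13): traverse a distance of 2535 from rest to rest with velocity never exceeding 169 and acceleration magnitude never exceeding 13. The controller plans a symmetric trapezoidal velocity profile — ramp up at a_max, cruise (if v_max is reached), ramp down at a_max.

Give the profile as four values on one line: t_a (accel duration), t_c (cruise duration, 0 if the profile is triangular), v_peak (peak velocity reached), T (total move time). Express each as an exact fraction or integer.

(v_max)²/a_max = 169²/13 = 2197
2535 ≥ 2197 ⇒ cruise phase
t_a = 169/13 = 13; v_peak = 169
d_cruise = 2535 − 2197 = 338; t_c = 338/169 = 2
T = 2·13 + 2 = 28

t_a=13 t_c=2 v_peak=169 T=28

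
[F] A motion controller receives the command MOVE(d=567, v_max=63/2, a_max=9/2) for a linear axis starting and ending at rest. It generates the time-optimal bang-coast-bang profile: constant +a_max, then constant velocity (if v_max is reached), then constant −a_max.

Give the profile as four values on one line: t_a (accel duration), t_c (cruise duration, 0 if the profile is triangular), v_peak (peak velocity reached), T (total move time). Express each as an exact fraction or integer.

t_a=7 t_c=11 v_peak=63/2 T=25

v_max²/a_max = (63/2)²/(9/2) = 441/2
567 ≥ 441/2 → trapezoidal
t_a = (63/2)/(9/2) = 7; v_peak = 63/2
d_cruise = 567 − 441/2 = 693/2; t_c = (693/2)/(63/2) = 11
T = 2·7 + 11 = 25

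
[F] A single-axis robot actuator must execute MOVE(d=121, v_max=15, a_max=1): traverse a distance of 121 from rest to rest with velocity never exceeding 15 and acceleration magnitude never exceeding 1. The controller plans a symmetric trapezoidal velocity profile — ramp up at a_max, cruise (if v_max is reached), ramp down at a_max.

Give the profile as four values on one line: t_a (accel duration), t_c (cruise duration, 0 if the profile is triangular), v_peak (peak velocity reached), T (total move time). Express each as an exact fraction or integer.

vₘ²/aₘ = 15²/1 = 225
121 < 225 → triangular
v_peak = √(121·1) = √121 = 11
t_a = 11/1 = 11; t_c = 0
T = 2·11 = 22

t_a=11 t_c=0 v_peak=11 T=22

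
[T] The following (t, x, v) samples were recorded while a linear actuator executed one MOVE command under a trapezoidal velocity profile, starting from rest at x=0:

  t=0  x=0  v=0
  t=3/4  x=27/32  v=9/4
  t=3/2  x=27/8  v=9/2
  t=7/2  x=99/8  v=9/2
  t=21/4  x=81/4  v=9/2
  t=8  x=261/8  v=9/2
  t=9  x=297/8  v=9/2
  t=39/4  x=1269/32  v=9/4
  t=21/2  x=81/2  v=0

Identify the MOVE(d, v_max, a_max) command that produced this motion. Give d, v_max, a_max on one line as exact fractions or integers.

final state: t=21/2, x=81/2, v=0 → d = 81/2
a_max = (9/4−0)/(3/4−0) = 3
max v = 9/2 over t∈[3/2,9] → v_max = 9/2
check: 9/2·(3/2+15/2) = 81/2 ✓

d=81/2 v_max=9/2 a_max=3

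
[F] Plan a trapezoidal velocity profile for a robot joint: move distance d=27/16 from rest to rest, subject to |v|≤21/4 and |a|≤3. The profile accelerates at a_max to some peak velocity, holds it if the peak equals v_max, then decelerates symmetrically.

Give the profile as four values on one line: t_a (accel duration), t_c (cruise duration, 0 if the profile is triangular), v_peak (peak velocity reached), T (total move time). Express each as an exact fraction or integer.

t_a=3/4 t_c=0 v_peak=9/4 T=3/2

v_max²/a_max = (21/4)²/3 = 147/16
27/16 < 147/16 so t_c = 0
v_peak = √(27/16·3) = √(81/16) = 9/4
t_a = (9/4)/3 = 3/4; t_c = 0
T = 2·3/4 = 3/2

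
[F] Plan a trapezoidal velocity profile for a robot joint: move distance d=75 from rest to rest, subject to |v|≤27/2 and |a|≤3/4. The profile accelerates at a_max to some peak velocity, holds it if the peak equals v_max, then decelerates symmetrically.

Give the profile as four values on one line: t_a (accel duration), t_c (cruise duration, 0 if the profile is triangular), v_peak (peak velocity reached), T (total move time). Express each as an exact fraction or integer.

t_a=10 t_c=0 v_peak=15/2 T=20

v_max²/a_max = (27/2)²/(3/4) = 243
75 < 243 ⇒ no cruise
v_peak = √(75·3/4) = √(225/4) = 15/2
t_a = (15/2)/(3/4) = 10; t_c = 0
T = 2·10 = 20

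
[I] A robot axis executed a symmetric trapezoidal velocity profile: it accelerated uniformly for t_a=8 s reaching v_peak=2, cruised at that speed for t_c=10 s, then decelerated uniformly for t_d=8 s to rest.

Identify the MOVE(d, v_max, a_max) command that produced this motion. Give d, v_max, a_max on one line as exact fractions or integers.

a_max = 2/8 = 1/4
d_a = ½·2·8 = 8; d_c = 2·10 = 20
d = 2·8 + 20 = 36
t_c = 10 > 0 ⇒ limit active, v_max = 2

d=36 v_max=2 a_max=1/4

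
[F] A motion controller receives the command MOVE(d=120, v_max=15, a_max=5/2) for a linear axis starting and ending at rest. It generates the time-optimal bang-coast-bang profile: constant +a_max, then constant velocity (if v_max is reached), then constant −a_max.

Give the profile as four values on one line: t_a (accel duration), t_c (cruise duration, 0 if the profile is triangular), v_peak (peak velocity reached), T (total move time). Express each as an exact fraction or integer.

t_a=6 t_c=2 v_peak=15 T=14

(v_max)²/a_max = 15²/(5/2) = 90
120 ≥ 90 so v_max reached
t_a = 15/(5/2) = 6; v_peak = 15
d_cruise = 120 − 90 = 30; t_c = 30/15 = 2
T = 2·6 + 2 = 14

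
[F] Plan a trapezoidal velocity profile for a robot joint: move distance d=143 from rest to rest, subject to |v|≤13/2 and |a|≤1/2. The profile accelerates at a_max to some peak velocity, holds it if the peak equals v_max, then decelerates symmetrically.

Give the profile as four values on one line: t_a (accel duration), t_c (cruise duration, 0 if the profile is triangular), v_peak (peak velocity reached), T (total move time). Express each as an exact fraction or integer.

(v_max)²/a_max = (13/2)²/(1/2) = 169/2
143 ≥ 169/2 so v_max reached
t_a = (13/2)/(1/2) = 13; v_peak = 13/2
d_cruise = 143 − 169/2 = 117/2; t_c = (117/2)/(13/2) = 9
T = 2·13 + 9 = 35

t_a=13 t_c=9 v_peak=13/2 T=35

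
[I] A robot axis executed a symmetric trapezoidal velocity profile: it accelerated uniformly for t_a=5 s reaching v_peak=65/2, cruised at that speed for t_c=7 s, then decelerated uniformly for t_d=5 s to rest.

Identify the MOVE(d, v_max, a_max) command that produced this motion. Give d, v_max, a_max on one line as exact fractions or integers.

d=390 v_max=65/2 a_max=13/2

a_max = (65/2)/5 = 13/2
d_a = ½·65/2·5 = 325/4; d_c = 65/2·7 = 455/2
d = 2·325/4 + 455/2 = 390
t_c = 7 > 0 → v_max = v_peak = 65/2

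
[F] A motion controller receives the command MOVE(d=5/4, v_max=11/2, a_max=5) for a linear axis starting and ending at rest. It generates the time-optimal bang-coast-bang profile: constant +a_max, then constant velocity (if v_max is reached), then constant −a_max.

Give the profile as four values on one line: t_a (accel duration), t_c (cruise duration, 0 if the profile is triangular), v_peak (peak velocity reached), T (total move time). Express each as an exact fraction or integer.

(v_max)²/a_max = (11/2)²/5 = 121/20
5/4 < 121/20 ⇒ no cruise
v_peak = √(5/4·5) = √(25/4) = 5/2
t_a = (5/2)/5 = 1/2; t_c = 0
T = 2·1/2 = 1

t_a=1/2 t_c=0 v_peak=5/2 T=1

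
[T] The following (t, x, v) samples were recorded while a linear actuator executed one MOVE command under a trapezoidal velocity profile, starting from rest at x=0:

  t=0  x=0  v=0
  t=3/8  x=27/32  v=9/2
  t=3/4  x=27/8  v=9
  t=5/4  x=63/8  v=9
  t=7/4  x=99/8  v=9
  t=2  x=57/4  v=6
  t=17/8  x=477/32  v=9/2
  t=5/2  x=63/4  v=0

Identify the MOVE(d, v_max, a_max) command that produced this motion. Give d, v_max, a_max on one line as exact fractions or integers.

final state: t=5/2, x=63/4, v=0 → d = 63/4
a_max = (9/2−0)/(3/8−0) = 12
max v = 9 over t∈[3/4,7/4] → v_max = 9
check: 9·(3/4+1) = 63/4 ✓

d=63/4 v_max=9 a_max=12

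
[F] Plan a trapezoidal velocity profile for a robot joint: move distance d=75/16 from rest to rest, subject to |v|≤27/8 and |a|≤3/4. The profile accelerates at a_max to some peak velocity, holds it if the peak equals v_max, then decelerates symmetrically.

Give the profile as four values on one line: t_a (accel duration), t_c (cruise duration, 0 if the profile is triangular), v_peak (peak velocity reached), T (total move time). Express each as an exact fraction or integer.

t_a=5/2 t_c=0 v_peak=15/8 T=5

v_max²/a_max = (27/8)²/(3/4) = 243/16
75/16 < 243/16 ⇒ no cruise
v_peak = √(75/16·3/4) = √(225/64) = 15/8
t_a = (15/8)/(3/4) = 5/2; t_c = 0
T = 2·5/2 = 5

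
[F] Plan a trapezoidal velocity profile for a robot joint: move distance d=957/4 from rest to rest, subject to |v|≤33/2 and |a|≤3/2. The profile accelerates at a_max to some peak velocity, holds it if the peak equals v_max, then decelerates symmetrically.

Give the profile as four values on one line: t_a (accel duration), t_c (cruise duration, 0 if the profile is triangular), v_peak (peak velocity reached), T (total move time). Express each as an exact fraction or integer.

vₘ²/aₘ = (33/2)²/(3/2) = 363/2
957/4 ≥ 363/2 so v_max reached
t_a = (33/2)/(3/2) = 11; v_peak = 33/2
d_cruise = 957/4 − 363/2 = 231/4; t_c = (231/4)/(33/2) = 7/2
T = 2·11 + 7/2 = 51/2

t_a=11 t_c=7/2 v_peak=33/2 T=51/2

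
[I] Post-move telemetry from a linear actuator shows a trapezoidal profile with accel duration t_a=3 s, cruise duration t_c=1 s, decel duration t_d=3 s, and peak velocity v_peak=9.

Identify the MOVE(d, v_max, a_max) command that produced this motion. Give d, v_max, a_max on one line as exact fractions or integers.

d=36 v_max=9 a_max=3

a_max = 9/3 = 3
d_a = ½·9·3 = 27/2; d_c = 9·1 = 9
d = 2·27/2 + 9 = 36
t_c = 1 > 0 ⇒ limit active, v_max = 9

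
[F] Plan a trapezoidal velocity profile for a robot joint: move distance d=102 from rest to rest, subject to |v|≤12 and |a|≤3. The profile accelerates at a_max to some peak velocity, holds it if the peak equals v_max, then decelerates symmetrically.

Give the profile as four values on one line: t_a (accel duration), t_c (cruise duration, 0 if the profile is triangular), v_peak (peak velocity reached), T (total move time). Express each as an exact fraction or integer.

t_a=4 t_c=9/2 v_peak=12 T=25/2

(v_max)²/a_max = 12²/3 = 48
102 ≥ 48 → trapezoidal
t_a = 12/3 = 4; v_peak = 12
d_cruise = 102 − 48 = 54; t_c = 54/12 = 9/2
T = 2·4 + 9/2 = 25/2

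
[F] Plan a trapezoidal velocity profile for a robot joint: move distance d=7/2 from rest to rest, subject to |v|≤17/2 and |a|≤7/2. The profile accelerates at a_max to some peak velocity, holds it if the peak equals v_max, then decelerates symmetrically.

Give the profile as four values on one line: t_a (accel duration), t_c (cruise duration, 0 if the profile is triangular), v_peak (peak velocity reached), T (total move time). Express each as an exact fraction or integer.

t_a=1 t_c=0 v_peak=7/2 T=2

v_max²/a_max = (17/2)²/(7/2) = 289/14
7/2 < 289/14 → triangular
v_peak = √(7/2·7/2) = √(49/4) = 7/2
t_a = (7/2)/(7/2) = 1; t_c = 0
T = 2·1 = 2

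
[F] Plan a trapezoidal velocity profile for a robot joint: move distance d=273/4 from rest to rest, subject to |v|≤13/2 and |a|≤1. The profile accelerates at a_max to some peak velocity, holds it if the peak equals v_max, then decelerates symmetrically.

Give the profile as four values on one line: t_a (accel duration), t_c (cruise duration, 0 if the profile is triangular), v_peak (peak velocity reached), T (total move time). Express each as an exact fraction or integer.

t_a=13/2 t_c=4 v_peak=13/2 T=17

(v_max)²/a_max = (13/2)²/1 = 169/4
273/4 ≥ 169/4 → trapezoidal
t_a = (13/2)/1 = 13/2; v_peak = 13/2
d_cruise = 273/4 − 169/4 = 26; t_c = 26/(13/2) = 4
T = 2·13/2 + 4 = 17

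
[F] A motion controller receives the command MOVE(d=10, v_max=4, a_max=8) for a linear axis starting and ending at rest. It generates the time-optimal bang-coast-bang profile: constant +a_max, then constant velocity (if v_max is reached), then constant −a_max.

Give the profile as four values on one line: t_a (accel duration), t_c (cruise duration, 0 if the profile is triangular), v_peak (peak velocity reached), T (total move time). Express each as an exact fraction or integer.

t_a=1/2 t_c=2 v_peak=4 T=3

(v_max)²/a_max = 4²/8 = 2
10 ≥ 2 so v_max reached
t_a = 4/8 = 1/2; v_peak = 4
d_cruise = 10 − 2 = 8; t_c = 8/4 = 2
T = 2·1/2 + 2 = 3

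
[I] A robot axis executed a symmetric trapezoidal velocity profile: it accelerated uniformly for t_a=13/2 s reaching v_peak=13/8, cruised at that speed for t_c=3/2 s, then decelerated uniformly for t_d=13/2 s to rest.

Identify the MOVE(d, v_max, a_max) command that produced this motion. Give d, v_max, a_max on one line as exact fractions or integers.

d=13 v_max=13/8 a_max=1/4

a_max = (13/8)/(13/2) = 1/4
d_a = ½·13/8·13/2 = 169/32; d_c = 13/8·3/2 = 39/16
d = 2·169/32 + 39/16 = 13
t_c = 3/2 > 0 ⇒ limit active, v_max = 13/8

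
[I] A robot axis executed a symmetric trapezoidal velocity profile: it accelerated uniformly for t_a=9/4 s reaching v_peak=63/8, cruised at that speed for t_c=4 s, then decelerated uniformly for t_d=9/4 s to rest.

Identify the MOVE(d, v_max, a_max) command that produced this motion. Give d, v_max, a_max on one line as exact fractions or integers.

a_max = (63/8)/(9/4) = 7/2
d_a = ½·63/8·9/4 = 567/64; d_c = 63/8·4 = 63/2
d = 2·567/64 + 63/2 = 1575/32
t_c = 4 > 0 → v_max = v_peak = 63/8

d=1575/32 v_max=63/8 a_max=7/2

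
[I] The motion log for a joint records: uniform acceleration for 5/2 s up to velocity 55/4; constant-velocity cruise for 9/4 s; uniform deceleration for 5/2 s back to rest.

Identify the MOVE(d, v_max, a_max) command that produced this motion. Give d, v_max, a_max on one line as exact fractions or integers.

a_max = (55/4)/(5/2) = 11/2
d_a = ½·55/4·5/2 = 275/16; d_c = 55/4·9/4 = 495/16
d = 2·275/16 + 495/16 = 1045/16
t_c = 9/4 > 0 → v_max = v_peak = 55/4

d=1045/16 v_max=55/4 a_max=11/2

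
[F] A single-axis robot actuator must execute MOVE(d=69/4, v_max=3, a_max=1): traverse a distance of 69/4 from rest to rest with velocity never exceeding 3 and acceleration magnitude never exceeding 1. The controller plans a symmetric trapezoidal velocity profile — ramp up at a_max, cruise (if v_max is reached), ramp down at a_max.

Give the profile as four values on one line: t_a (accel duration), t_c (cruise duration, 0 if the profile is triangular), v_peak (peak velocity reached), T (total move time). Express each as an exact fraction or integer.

t_a=3 t_c=11/4 v_peak=3 T=35/4

vₘ²/aₘ = 3²/1 = 9
69/4 ≥ 9 so v_max reached
t_a = 3/1 = 3; v_peak = 3
d_cruise = 69/4 − 9 = 33/4; t_c = (33/4)/3 = 11/4
T = 2·3 + 11/4 = 35/4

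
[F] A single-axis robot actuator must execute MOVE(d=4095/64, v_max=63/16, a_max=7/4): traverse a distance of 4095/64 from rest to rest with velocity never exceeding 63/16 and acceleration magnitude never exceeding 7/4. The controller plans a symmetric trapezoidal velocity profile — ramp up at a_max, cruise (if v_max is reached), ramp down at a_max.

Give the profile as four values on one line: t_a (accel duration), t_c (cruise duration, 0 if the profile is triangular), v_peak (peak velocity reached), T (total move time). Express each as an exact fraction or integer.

t_a=9/4 t_c=14 v_peak=63/16 T=37/2

(v_max)²/a_max = (63/16)²/(7/4) = 567/64
4095/64 ≥ 567/64 ⇒ cruise phase
t_a = (63/16)/(7/4) = 9/4; v_peak = 63/16
d_cruise = 4095/64 − 567/64 = 441/8; t_c = (441/8)/(63/16) = 14
T = 2·9/4 + 14 = 37/2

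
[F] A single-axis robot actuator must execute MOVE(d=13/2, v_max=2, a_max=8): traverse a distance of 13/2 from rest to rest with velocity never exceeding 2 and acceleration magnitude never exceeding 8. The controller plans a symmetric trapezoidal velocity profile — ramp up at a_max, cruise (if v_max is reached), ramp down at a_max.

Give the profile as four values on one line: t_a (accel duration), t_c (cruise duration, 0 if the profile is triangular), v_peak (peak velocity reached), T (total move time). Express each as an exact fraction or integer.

t_a=1/4 t_c=3 v_peak=2 T=7/2

(v_max)²/a_max = 2²/8 = 1/2
13/2 ≥ 1/2 → trapezoidal
t_a = 2/8 = 1/4; v_peak = 2
d_cruise = 13/2 − 1/2 = 6; t_c = 6/2 = 3
T = 2·1/4 + 3 = 7/2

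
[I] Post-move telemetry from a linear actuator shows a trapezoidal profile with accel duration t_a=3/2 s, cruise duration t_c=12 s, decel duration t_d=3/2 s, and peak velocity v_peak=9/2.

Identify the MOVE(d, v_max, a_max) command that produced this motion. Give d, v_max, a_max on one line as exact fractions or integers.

a_max = (9/2)/(3/2) = 3
d_a = ½·9/2·3/2 = 27/8; d_c = 9/2·12 = 54
d = 2·27/8 + 54 = 243/4
t_c = 12 > 0 → v_max = v_peak = 9/2

d=243/4 v_max=9/2 a_max=3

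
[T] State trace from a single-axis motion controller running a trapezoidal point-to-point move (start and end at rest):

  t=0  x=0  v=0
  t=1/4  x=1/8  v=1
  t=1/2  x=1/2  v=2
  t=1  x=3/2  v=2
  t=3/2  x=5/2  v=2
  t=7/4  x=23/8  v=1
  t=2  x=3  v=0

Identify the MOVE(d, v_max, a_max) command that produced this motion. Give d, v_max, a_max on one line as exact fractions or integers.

d=3 v_max=2 a_max=4

final state: t=2, x=3, v=0 → d = 3
a_max = (1−0)/(1/4−0) = 4
max v = 2 over t∈[1/2,3/2] → v_max = 2
check: 2·(1/2+1) = 3 ✓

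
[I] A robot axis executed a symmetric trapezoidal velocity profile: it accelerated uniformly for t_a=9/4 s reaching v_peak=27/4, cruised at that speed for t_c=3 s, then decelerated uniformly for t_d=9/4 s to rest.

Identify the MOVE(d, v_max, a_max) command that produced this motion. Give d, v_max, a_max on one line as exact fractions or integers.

d=567/16 v_max=27/4 a_max=3

a_max = (27/4)/(9/4) = 3
d_a = ½·27/4·9/4 = 243/32; d_c = 27/4·3 = 81/4
d = 2·243/32 + 81/4 = 567/16
t_c = 3 > 0 ⇒ limit active, v_max = 27/4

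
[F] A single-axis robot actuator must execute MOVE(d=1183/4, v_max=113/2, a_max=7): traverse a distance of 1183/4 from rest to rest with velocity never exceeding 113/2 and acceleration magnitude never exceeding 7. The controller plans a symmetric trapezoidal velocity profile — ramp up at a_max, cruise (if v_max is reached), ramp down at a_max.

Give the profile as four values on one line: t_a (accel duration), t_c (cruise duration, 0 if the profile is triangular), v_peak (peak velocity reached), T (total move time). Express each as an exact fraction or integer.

vₘ²/aₘ = (113/2)²/7 = 12769/28
1183/4 < 12769/28 → triangular
v_peak = √(1183/4·7) = √(8281/4) = 91/2
t_a = (91/2)/7 = 13/2; t_c = 0
T = 2·13/2 = 13

t_a=13/2 t_c=0 v_peak=91/2 T=13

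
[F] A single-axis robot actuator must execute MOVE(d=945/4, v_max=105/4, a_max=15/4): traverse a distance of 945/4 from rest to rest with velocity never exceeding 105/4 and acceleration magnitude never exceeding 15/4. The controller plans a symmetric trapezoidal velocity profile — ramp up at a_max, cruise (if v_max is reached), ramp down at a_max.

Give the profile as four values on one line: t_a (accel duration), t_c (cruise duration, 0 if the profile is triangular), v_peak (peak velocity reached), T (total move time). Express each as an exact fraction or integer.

t_a=7 t_c=2 v_peak=105/4 T=16

v_max²/a_max = (105/4)²/(15/4) = 735/4
945/4 ≥ 735/4 ⇒ cruise phase
t_a = (105/4)/(15/4) = 7; v_peak = 105/4
d_cruise = 945/4 − 735/4 = 105/2; t_c = (105/2)/(105/4) = 2
T = 2·7 + 2 = 16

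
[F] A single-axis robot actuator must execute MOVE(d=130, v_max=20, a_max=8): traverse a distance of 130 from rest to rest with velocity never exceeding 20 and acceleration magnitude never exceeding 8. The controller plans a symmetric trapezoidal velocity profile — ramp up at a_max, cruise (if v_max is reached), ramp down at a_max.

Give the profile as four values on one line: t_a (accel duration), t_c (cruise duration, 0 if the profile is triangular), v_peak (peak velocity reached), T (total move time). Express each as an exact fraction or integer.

(v_max)²/a_max = 20²/8 = 50
130 ≥ 50 so v_max reached
t_a = 20/8 = 5/2; v_peak = 20
d_cruise = 130 − 50 = 80; t_c = 80/20 = 4
T = 2·5/2 + 4 = 9

t_a=5/2 t_c=4 v_peak=20 T=9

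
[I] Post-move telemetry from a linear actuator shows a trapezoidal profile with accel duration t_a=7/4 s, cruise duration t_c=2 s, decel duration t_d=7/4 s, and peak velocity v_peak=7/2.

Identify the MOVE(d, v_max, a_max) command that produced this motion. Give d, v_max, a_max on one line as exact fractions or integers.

d=105/8 v_max=7/2 a_max=2

a_max = (7/2)/(7/4) = 2
d_a = ½·7/2·7/4 = 49/16; d_c = 7/2·2 = 7
d = 2·49/16 + 7 = 105/8
t_c = 2 > 0 so v_max = 7/2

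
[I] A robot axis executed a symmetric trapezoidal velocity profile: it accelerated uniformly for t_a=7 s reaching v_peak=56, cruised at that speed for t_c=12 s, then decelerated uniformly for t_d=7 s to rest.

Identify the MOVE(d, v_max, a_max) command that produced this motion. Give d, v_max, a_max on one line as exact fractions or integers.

d=1064 v_max=56 a_max=8

a_max = 56/7 = 8
d_a = ½·56·7 = 196; d_c = 56·12 = 672
d = 2·196 + 672 = 1064
t_c = 12 > 0 so v_max = 56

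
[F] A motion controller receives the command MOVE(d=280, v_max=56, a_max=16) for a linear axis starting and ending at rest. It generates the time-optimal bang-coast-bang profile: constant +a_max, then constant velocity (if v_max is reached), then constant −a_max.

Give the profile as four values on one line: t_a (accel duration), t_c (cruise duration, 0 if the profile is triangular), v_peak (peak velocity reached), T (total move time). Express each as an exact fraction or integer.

v_max²/a_max = 56²/16 = 196
280 ≥ 196 so v_max reached
t_a = 56/16 = 7/2; v_peak = 56
d_cruise = 280 − 196 = 84; t_c = 84/56 = 3/2
T = 2·7/2 + 3/2 = 17/2

t_a=7/2 t_c=3/2 v_peak=56 T=17/2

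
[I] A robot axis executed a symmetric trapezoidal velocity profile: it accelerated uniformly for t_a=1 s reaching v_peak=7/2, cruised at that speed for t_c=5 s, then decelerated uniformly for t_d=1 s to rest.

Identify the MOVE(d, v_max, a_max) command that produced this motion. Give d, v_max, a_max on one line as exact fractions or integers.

a_max = (7/2)/1 = 7/2
d_a = ½·7/2·1 = 7/4; d_c = 7/2·5 = 35/2
d = 2·7/4 + 35/2 = 21
t_c = 5 > 0 ⇒ limit active, v_max = 7/2

d=21 v_max=7/2 a_max=7/2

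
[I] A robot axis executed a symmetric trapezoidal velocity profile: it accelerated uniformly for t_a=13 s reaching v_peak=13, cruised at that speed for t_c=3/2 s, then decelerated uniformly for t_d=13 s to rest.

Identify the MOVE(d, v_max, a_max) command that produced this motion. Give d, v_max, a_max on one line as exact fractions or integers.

a_max = 13/13 = 1
d_a = ½·13·13 = 169/2; d_c = 13·3/2 = 39/2
d = 2·169/2 + 39/2 = 377/2
t_c = 3/2 > 0 so v_max = 13

d=377/2 v_max=13 a_max=1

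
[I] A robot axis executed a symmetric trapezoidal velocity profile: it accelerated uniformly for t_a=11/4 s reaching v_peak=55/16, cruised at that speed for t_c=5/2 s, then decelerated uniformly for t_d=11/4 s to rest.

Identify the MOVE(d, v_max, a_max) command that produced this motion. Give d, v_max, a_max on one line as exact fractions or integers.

d=1155/64 v_max=55/16 a_max=5/4

a_max = (55/16)/(11/4) = 5/4
d_a = ½·55/16·11/4 = 605/128; d_c = 55/16·5/2 = 275/32
d = 2·605/128 + 275/32 = 1155/64
t_c = 5/2 > 0 → v_max = v_peak = 55/16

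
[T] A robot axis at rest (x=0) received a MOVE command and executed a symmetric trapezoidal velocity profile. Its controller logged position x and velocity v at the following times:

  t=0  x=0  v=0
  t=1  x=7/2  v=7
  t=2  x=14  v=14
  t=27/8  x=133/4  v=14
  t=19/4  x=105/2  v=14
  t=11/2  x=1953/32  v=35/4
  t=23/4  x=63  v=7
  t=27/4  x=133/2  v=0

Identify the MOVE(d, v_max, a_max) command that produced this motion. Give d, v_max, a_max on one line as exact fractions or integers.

d=133/2 v_max=14 a_max=7

final state: t=27/4, x=133/2, v=0 → d = 133/2
a_max = (7−0)/(1−0) = 7
max v = 14 over t∈[2,19/4] → v_max = 14
check: 14·(2+11/4) = 133/2 ✓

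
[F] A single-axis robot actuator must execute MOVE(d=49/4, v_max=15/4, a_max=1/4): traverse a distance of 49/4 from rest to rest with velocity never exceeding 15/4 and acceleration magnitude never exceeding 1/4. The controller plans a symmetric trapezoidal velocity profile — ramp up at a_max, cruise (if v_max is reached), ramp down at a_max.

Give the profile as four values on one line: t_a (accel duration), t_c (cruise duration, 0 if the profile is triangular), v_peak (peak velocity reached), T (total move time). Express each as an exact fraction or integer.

t_a=7 t_c=0 v_peak=7/4 T=14

v_max²/a_max = (15/4)²/(1/4) = 225/4
49/4 < 225/4 so t_c = 0
v_peak = √(49/4·1/4) = √(49/16) = 7/4
t_a = (7/4)/(1/4) = 7; t_c = 0
T = 2·7 = 14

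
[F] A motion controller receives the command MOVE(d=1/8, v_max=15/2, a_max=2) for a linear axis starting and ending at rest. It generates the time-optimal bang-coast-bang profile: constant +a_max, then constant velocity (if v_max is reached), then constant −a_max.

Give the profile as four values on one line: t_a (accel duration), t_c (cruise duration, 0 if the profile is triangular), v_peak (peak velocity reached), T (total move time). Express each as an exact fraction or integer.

t_a=1/4 t_c=0 v_peak=1/2 T=1/2

v_max²/a_max = (15/2)²/2 = 225/8
1/8 < 225/8 ⇒ no cruise
v_peak = √(1/8·2) = √(1/4) = 1/2
t_a = (1/2)/2 = 1/4; t_c = 0
T = 2·1/4 = 1/2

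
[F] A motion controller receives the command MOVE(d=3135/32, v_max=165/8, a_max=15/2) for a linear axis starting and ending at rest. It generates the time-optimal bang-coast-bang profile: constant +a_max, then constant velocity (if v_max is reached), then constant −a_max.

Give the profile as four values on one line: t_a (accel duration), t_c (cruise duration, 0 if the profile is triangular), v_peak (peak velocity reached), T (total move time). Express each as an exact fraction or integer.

v_max²/a_max = (165/8)²/(15/2) = 1815/32
3135/32 ≥ 1815/32 → trapezoidal
t_a = (165/8)/(15/2) = 11/4; v_peak = 165/8
d_cruise = 3135/32 − 1815/32 = 165/4; t_c = (165/4)/(165/8) = 2
T = 2·11/4 + 2 = 15/2

t_a=11/4 t_c=2 v_peak=165/8 T=15/2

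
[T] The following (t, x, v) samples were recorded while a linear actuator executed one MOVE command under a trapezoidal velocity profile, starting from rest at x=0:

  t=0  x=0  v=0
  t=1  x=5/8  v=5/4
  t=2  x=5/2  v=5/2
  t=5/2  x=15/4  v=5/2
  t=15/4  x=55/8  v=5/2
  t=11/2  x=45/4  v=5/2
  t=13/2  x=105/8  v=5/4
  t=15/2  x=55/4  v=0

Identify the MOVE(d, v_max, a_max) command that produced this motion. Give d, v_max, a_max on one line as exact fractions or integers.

d=55/4 v_max=5/2 a_max=5/4

final state: t=15/2, x=55/4, v=0 → d = 55/4
a_max = (5/4−0)/(1−0) = 5/4
max v = 5/2 over t∈[2,11/2] → v_max = 5/2
check: 5/2·(2+7/2) = 55/4 ✓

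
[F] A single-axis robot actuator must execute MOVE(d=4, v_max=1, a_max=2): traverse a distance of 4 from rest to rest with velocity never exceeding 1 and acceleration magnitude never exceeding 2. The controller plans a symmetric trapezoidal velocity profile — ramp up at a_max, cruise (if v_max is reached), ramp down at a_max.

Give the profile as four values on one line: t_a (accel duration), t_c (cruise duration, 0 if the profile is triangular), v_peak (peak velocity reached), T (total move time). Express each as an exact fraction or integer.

v_max²/a_max = 1²/2 = 1/2
4 ≥ 1/2 ⇒ cruise phase
t_a = 1/2; v_peak = 1
d_cruise = 4 − 1/2 = 7/2; t_c = (7/2)/1 = 7/2
T = 2·1/2 + 7/2 = 9/2

t_a=1/2 t_c=7/2 v_peak=1 T=9/2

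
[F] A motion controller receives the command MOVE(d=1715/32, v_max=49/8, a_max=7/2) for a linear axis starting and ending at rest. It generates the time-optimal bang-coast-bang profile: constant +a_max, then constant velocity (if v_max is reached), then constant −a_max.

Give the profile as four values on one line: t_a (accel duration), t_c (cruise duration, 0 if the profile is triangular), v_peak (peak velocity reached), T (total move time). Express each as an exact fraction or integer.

t_a=7/4 t_c=7 v_peak=49/8 T=21/2

(v_max)²/a_max = (49/8)²/(7/2) = 343/32
1715/32 ≥ 343/32 → trapezoidal
t_a = (49/8)/(7/2) = 7/4; v_peak = 49/8
d_cruise = 1715/32 − 343/32 = 343/8; t_c = (343/8)/(49/8) = 7
T = 2·7/4 + 7 = 21/2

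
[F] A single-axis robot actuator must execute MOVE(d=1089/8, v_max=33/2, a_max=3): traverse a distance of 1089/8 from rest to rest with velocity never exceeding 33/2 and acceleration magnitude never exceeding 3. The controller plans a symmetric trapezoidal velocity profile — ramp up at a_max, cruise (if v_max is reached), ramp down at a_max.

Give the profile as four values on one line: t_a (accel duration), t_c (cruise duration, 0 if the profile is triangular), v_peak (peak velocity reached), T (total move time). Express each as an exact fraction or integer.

vₘ²/aₘ = (33/2)²/3 = 363/4
1089/8 ≥ 363/4 → trapezoidal
t_a = (33/2)/3 = 11/2; v_peak = 33/2
d_cruise = 1089/8 − 363/4 = 363/8; t_c = (363/8)/(33/2) = 11/4
T = 2·11/2 + 11/4 = 55/4

t_a=11/2 t_c=11/4 v_peak=33/2 T=55/4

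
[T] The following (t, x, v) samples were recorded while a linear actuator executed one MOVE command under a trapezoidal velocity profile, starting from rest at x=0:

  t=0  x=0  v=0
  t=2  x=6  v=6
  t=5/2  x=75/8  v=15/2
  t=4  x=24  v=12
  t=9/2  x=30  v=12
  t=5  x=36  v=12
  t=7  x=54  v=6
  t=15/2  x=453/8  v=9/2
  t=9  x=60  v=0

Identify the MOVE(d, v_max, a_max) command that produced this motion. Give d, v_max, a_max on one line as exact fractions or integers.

d=60 v_max=12 a_max=3

final state: t=9, x=60, v=0 → d = 60
a_max = (6−0)/(2−0) = 3
max v = 12 over t∈[4,5] → v_max = 12
check: 12·(4+1) = 60 ✓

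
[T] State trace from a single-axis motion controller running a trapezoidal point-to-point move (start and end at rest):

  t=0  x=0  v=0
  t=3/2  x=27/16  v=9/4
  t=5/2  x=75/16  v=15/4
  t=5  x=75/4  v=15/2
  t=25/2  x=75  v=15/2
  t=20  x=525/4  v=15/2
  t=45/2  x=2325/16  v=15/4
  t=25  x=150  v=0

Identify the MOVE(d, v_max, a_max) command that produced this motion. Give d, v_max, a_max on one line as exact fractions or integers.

final state: t=25, x=150, v=0 → d = 150
a_max = (9/4−0)/(3/2−0) = 3/2
max v = 15/2 over t∈[5,20] → v_max = 15/2
check: 15/2·(5+15) = 150 ✓

d=150 v_max=15/2 a_max=3/2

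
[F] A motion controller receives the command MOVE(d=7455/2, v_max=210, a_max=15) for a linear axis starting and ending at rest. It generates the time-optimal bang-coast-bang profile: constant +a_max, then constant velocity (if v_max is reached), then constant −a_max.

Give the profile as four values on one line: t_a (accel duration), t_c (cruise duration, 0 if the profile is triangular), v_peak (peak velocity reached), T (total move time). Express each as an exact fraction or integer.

v_max²/a_max = 210²/15 = 2940
7455/2 ≥ 2940 → trapezoidal
t_a = 210/15 = 14; v_peak = 210
d_cruise = 7455/2 − 2940 = 1575/2; t_c = (1575/2)/210 = 15/4
T = 2·14 + 15/4 = 127/4

t_a=14 t_c=15/4 v_peak=210 T=127/4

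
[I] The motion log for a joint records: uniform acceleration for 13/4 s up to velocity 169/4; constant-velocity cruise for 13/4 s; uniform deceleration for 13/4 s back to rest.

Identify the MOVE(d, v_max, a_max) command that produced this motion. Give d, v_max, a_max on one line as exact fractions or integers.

d=2197/8 v_max=169/4 a_max=13

a_max = (169/4)/(13/4) = 13
d_a = ½·169/4·13/4 = 2197/32; d_c = 169/4·13/4 = 2197/16
d = 2·2197/32 + 2197/16 = 2197/8
t_c = 13/4 > 0 so v_max = 169/4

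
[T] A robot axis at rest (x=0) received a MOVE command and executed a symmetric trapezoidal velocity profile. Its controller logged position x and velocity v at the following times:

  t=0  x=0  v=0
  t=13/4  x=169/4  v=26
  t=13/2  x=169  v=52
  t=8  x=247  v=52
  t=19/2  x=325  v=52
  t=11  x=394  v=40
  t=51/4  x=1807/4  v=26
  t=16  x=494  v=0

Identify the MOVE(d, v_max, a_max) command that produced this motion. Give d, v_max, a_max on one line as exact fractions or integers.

final state: t=16, x=494, v=0 → d = 494
a_max = (26−0)/(13/4−0) = 8
max v = 52 over t∈[13/2,19/2] → v_max = 52
check: 52·(13/2+3) = 494 ✓

d=494 v_max=52 a_max=8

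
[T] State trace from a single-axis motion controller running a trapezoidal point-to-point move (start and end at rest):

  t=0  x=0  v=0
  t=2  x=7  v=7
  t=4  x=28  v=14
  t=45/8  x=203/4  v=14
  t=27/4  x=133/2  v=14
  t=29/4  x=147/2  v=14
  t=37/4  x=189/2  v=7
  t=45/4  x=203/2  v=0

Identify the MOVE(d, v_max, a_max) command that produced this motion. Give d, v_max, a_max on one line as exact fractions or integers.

d=203/2 v_max=14 a_max=7/2

final state: t=45/4, x=203/2, v=0 → d = 203/2
a_max = (7−0)/(2−0) = 7/2
max v = 14 over t∈[4,29/4] → v_max = 14
check: 14·(4+13/4) = 203/2 ✓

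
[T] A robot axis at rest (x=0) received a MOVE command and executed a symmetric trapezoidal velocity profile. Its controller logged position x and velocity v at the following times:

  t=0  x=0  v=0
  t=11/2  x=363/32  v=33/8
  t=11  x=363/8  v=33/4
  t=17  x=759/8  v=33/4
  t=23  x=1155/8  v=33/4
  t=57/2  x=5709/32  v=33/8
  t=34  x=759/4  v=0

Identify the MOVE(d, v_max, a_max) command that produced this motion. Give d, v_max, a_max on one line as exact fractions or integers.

d=759/4 v_max=33/4 a_max=3/4

final state: t=34, x=759/4, v=0 → d = 759/4
a_max = (33/8−0)/(11/2−0) = 3/4
max v = 33/4 over t∈[11,23] → v_max = 33/4
check: 33/4·(11+12) = 759/4 ✓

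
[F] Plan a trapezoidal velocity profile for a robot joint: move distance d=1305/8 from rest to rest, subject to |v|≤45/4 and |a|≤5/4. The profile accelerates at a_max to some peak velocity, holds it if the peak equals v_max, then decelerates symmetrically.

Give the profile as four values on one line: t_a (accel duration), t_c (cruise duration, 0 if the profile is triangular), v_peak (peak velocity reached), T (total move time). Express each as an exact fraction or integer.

vₘ²/aₘ = (45/4)²/(5/4) = 405/4
1305/8 ≥ 405/4 → trapezoidal
t_a = (45/4)/(5/4) = 9; v_peak = 45/4
d_cruise = 1305/8 − 405/4 = 495/8; t_c = (495/8)/(45/4) = 11/2
T = 2·9 + 11/2 = 47/2

t_a=9 t_c=11/2 v_peak=45/4 T=47/2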